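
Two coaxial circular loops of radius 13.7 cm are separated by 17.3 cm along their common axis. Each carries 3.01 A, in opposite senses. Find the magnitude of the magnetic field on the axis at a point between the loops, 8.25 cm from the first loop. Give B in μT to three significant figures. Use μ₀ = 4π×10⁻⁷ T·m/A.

B ≈ 0.660 μT

Each loop contributes B = μ₀IR²/[2(R²+z²)^(3/2)] on the axis, with z measured from that loop.
Loop 1 (z = 0.0825 m): B₁ = 8.68×10⁻⁶ T. Loop 2 (z = 0.0905 m): B₂ = 8.02×10⁻⁶ T.
The fields oppose: B = |B₁ − B₂| = 6.60×10⁻⁷ T.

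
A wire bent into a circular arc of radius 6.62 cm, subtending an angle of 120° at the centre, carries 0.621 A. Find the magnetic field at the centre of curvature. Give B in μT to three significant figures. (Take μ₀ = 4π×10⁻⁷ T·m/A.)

B ≈ 1.96 μT

The Biot–Savart field of a circular arc at its centre is B = μ₀Iφ/(4πR), with φ = 2.094 rad.
B = (4π×10⁻⁷ × 0.621 × 2.094) / (4π × 0.0662) = 1.96×10⁻⁶ T.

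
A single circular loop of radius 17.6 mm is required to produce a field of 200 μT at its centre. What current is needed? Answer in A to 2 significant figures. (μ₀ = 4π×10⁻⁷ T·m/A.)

I ≈ 5.6 A

At the centre of a circular loop B = μ₀I/(2R), so I = 2RB/μ₀.
With R = 0.0176 m, I = 2 × 0.0176 × 2.00×10⁻⁴ / (4π×10⁻⁷) = 5.60 A.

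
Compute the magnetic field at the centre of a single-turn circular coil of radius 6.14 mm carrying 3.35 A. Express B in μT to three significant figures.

At the centre of a circular loop the Biot–Savart law gives B = μ₀I/(2R).
B = (4π×10⁻⁷ × 3.35) / (2 × 0.00614) = 3.43×10⁻⁴ T.

B ≈ 343 μT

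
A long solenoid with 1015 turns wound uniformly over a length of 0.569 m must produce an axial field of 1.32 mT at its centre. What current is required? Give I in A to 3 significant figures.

I ≈ 0.589 A

Inside a long solenoid B = μ₀nI with n = 1784 m⁻¹, so I = B/(μ₀n).
I = 1.32×10⁻³ / (4π×10⁻⁷ × 1784) = 0.589 A.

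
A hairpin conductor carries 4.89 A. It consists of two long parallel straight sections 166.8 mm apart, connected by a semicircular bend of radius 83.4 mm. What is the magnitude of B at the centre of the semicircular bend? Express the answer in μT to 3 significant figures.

B ≈ 30.1 μT

The semicircular arc contributes B_arc = μ₀I·π/(4πR) = μ₀I/(4R) = 1.84×10⁻⁵ T.
Each semi-infinite lead is at perpendicular distance R = 0.0834 m from the centre, with the perpendicular foot at its near end, so it contributes μ₀I/(4πR); both point the same way, together 1.17×10⁻⁵ T.
Arc and leads all point the same direction: B = 1.84×10⁻⁵ + 1.17×10⁻⁵ = 3.01×10⁻⁵ T.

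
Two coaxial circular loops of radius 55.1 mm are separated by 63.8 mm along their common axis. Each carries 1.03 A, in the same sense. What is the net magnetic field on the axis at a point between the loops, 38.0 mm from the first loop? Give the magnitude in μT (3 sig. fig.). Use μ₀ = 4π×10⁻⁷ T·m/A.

Each loop contributes B = μ₀IR²/[2(R²+z²)^(3/2)] on the axis, with z measured from that loop.
Loop 1 (z = 0.038 m): B₁ = 6.55×10⁻⁶ T. Loop 2 (z = 0.0258 m): B₂ = 8.72×10⁻⁶ T.
The fields add: B = B₁ + B₂ = 1.53×10⁻⁵ T.

B ≈ 15.3 μT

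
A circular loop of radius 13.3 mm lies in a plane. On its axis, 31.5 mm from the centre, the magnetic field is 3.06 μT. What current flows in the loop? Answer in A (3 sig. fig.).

On the axis of a loop, B = μ₀IR²/[2(R²+z²)^(3/2)], so I = 2B(R²+z²)^(3/2)/(μ₀R²).
R² + z² = 0.0001769 + 0.0009923 = 0.001169 m²; raised to 3/2 gives 4.00×10⁻⁵ m³.
I = 2 × 3.06×10⁻⁶ × 4.00×10⁻⁵ / (1.26×10⁻⁶ × 0.0001769) = 1.10 A.

I ≈ 1.10 A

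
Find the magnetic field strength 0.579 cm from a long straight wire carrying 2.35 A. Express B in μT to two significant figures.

For an infinitely long straight wire, B = μ₀I/(2πd).
B = (4π×10⁻⁷ × 2.35) / (2π × 0.00579) = 8.12×10⁻⁵ T.

B ≈ 81 μT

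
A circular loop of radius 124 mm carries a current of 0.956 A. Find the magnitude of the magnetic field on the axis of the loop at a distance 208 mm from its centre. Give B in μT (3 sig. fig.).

On the axis of a circular loop, B = μ₀IR² / [2(R²+z²)^(3/2)].
R² + z² = (0.124)² + (0.208)² = 0.05864 m², and (R²+z²)^(3/2) = 1.42×10⁻² m³.
B = (4π×10⁻⁷ × 0.956 × 0.01538) / (2 × 1.42×10⁻²) = 6.50×10⁻⁷ T.

B ≈ 0.650 μT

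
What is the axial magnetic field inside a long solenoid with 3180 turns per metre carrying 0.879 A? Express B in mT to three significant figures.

Inside a long solenoid, B = μ₀nI with n = 3180 turns/m.
B = 4π×10⁻⁷ × 3180 × 0.879 = 3.51×10⁻³ T.

B ≈ 3.51 mT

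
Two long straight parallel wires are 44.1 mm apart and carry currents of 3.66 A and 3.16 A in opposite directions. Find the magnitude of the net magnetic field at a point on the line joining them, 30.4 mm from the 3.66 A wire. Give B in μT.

B ≈ 70.2 μT

Each long wire gives B = μ₀I/(2πd). Distances are d₁ = 0.0304 m and d₂ = 0.0137 m.
B₁ = 2.41×10⁻⁵ T, B₂ = 4.61×10⁻⁵ T.
Between antiparallel currents both contributions point the same way, so they add. B = B₁ + B₂ = 2.41×10⁻⁵ + 4.61×10⁻⁵ = 7.02×10⁻⁵ T.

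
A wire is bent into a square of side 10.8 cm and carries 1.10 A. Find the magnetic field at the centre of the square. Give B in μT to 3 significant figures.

B ≈ 11.5 μT

Each side is a finite straight segment at perpendicular distance d = a/(2 tan(π/4)) = 0.054 m from the centre, with end-angles ±π/4.
One side contributes B₁ = (μ₀I/4πd)·2 sin(π/4) = 2.88×10⁻⁶ T.
All 4 sides add in the same direction: B = 4 × 2.88×10⁻⁶ = 1.15×10⁻⁵ T.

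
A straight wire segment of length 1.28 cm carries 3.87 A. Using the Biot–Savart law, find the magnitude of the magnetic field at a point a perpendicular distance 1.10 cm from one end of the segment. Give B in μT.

B ≈ 26.7 μT

For a finite straight segment, B = (μ₀I/4πd)(sinθ₁ + sinθ₂), where θ₁, θ₂ are the angles from the perpendicular to each end.
The perpendicular foot is at one end, so the two end-offsets along the wire are 0 and L = 0.0128 m.
sinθ₁ = 0/√(0²+0.011²) = 0.0000; sinθ₂ = 0.0128/√(0.0128²+0.011²) = 0.7584.
B = (4π×10⁻⁷ × 3.87) / (4π × 0.011) × (0.0000 + 0.7584) = 2.67×10⁻⁵ T.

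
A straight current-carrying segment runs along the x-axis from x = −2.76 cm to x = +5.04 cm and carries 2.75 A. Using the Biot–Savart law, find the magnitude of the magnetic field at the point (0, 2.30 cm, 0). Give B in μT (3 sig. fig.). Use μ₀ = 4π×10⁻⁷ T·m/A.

For a finite straight segment, B = (μ₀I/4πd)(sinθ₁ + sinθ₂), where θ₁, θ₂ are the angles from the perpendicular to each end.
The perpendicular distance is d = 0.023 m; the end-offsets along the wire are a = 0.0276 m and b = 0.0504 m.
sinθ₁ = 0.0276/√(0.0276²+0.023²) = 0.7682; sinθ₂ = 0.0504/√(0.0504²+0.023²) = 0.9097.
B = (4π×10⁻⁷ × 2.75) / (4π × 0.023) × (0.7682 + 0.9097) = 2.01×10⁻⁵ T.

B ≈ 20.1 μT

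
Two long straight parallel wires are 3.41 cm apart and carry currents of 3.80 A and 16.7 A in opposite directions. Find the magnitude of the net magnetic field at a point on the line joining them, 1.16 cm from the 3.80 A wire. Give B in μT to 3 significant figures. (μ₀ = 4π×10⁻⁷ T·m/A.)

Each long wire gives B = μ₀I/(2πd). Distances are d₁ = 0.0116 m and d₂ = 0.0225 m.
B₁ = 6.55×10⁻⁵ T, B₂ = 1.48×10⁻⁴ T.
Between antiparallel currents both contributions point the same way, so they add. B = B₁ + B₂ = 6.55×10⁻⁵ + 1.48×10⁻⁴ = 2.14×10⁻⁴ T.

B ≈ 214 μT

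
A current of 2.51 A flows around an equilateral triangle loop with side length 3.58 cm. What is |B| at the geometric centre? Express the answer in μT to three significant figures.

Each side is a finite straight segment at perpendicular distance d = a/(2 tan(π/3)) = 0.01033 m from the centre, with end-angles ±π/3.
One side contributes B₁ = (μ₀I/4πd)·2 sin(π/3) = 4.21×10⁻⁵ T.
All 3 sides add in the same direction: B = 3 × 4.21×10⁻⁵ = 1.26×10⁻⁴ T.

B ≈ 126 μT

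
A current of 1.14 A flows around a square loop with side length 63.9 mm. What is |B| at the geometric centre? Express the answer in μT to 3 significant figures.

B ≈ 20.2 μT

Each side is a finite straight segment at perpendicular distance d = a/(2 tan(π/4)) = 0.03195 m from the centre, with end-angles ±π/4.
One side contributes B₁ = (μ₀I/4πd)·2 sin(π/4) = 5.05×10⁻⁶ T.
All 4 sides add in the same direction: B = 4 × 5.05×10⁻⁶ = 2.02×10⁻⁵ T.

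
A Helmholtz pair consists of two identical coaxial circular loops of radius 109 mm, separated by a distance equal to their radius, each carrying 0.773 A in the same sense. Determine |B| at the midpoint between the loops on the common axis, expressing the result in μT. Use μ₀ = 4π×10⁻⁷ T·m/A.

B ≈ 6.38 μT

Each loop contributes B = μ₀IR²/[2(R²+z²)^(3/2)] on the axis, with z measured from that loop.
Loop 1 (z = 0.0545 m): B₁ = 3.19×10⁻⁶ T. Loop 2 (z = 0.0545 m): B₂ = 3.19×10⁻⁶ T.
The fields add: B = B₁ + B₂ = 6.38×10⁻⁶ T.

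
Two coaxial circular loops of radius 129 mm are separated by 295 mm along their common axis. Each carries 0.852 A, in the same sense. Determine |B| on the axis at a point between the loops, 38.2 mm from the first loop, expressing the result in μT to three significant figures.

B ≈ 4.03 μT

Each loop contributes B = μ₀IR²/[2(R²+z²)^(3/2)] on the axis, with z measured from that loop.
Loop 1 (z = 0.0382 m): B₁ = 3.66×10⁻⁶ T. Loop 2 (z = 0.2568 m): B₂ = 3.75×10⁻⁷ T.
The fields add: B = B₁ + B₂ = 4.03×10⁻⁶ T.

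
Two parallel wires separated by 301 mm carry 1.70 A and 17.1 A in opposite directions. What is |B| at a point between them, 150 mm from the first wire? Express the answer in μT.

Each long wire gives B = μ₀I/(2πd). Distances are d₁ = 0.15 m and d₂ = 0.151 m.
B₁ = 2.27×10⁻⁶ T, B₂ = 2.26×10⁻⁵ T.
Between antiparallel currents both contributions point the same way, so they add. B = B₁ + B₂ = 2.27×10⁻⁶ + 2.26×10⁻⁵ = 2.49×10⁻⁵ T.

B ≈ 24.9 μT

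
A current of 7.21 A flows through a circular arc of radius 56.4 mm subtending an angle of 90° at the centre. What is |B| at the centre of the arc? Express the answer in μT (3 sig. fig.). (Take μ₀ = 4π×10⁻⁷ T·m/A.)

The Biot–Savart field of a circular arc at its centre is B = μ₀Iφ/(4πR), with φ = 1.571 rad.
B = (4π×10⁻⁷ × 7.21 × 1.571) / (4π × 0.0564) = 2.01×10⁻⁵ T.

B ≈ 20.1 μT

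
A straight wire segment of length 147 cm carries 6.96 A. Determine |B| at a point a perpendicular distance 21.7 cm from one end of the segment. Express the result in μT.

B ≈ 3.17 μT

For a finite straight segment, B = (μ₀I/4πd)(sinθ₁ + sinθ₂), where θ₁, θ₂ are the angles from the perpendicular to each end.
The perpendicular foot is at one end, so the two end-offsets along the wire are 0 and L = 1.47 m.
sinθ₁ = 0/√(0²+0.217²) = 0.0000; sinθ₂ = 1.47/√(1.47²+0.217²) = 0.9893.
B = (4π×10⁻⁷ × 6.96) / (4π × 0.217) × (0.0000 + 0.9893) = 3.17×10⁻⁶ T.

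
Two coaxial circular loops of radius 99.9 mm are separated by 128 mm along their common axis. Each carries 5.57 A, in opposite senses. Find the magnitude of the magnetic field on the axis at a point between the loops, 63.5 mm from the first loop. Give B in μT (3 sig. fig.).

Each loop contributes B = μ₀IR²/[2(R²+z²)^(3/2)] on the axis, with z measured from that loop.
Loop 1 (z = 0.0635 m): B₁ = 2.11×10⁻⁵ T. Loop 2 (z = 0.0645 m): B₂ = 2.08×10⁻⁵ T.
The fields oppose: B = |B₁ − B₂| = 2.85×10⁻⁷ T.

B ≈ 0.285 μT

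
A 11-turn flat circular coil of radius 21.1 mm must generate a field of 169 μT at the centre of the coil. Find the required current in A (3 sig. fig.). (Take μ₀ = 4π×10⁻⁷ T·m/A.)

For an N-turn coil, B = Nμ₀I/(2R) with R = 0.0211 m, so I = 2RB/(Nμ₀) = 2 × 0.0211 × 1.69×10⁻⁴ / (11 × 4π×10⁻⁷) = 0.516 A.

I ≈ 0.516 A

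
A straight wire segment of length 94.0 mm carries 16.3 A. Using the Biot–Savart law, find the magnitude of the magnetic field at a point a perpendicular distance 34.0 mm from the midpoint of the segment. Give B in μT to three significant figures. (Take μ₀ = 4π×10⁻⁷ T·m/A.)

B ≈ 77.7 μT

For a finite straight segment, B = (μ₀I/4πd)(sinθ₁ + sinθ₂), where θ₁, θ₂ are the angles from the perpendicular to each end.
The perpendicular from the point meets the wire at its midpoint, so each end is L/2 = 0.047 m away along the wire.
sinθ₁ = 0.047/√(0.047²+0.034²) = 0.8102; sinθ₂ = 0.047/√(0.047²+0.034²) = 0.8102.
B = (4π×10⁻⁷ × 16.3) / (4π × 0.034) × (0.8102 + 0.8102) = 7.77×10⁻⁵ T.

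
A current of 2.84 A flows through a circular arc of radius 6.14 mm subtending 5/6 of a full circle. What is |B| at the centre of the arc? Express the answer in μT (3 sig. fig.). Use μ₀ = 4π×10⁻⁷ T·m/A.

The Biot–Savart field of a circular arc at its centre is B = μ₀Iφ/(4πR), with φ = 5.236 rad.
B = (4π×10⁻⁷ × 2.84 × 5.236) / (4π × 0.00614) = 2.42×10⁻⁴ T.

B ≈ 242 μT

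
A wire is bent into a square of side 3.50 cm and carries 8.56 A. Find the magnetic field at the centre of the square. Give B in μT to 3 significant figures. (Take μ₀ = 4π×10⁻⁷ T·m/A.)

Each side is a finite straight segment at perpendicular distance d = a/(2 tan(π/4)) = 0.0175 m from the centre, with end-angles ±π/4.
One side contributes B₁ = (μ₀I/4πd)·2 sin(π/4) = 6.92×10⁻⁵ T.
All 4 sides add in the same direction: B = 4 × 6.92×10⁻⁵ = 2.77×10⁻⁴ T.

B ≈ 277 μT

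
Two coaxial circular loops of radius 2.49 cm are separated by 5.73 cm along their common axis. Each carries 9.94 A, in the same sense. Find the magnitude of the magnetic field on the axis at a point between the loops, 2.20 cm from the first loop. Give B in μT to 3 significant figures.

B ≈ 154 μT

Each loop contributes B = μ₀IR²/[2(R²+z²)^(3/2)] on the axis, with z measured from that loop.
Loop 1 (z = 0.022 m): B₁ = 1.06×10⁻⁴ T. Loop 2 (z = 0.0353 m): B₂ = 4.80×10⁻⁵ T.
The fields add: B = B₁ + B₂ = 1.54×10⁻⁴ T.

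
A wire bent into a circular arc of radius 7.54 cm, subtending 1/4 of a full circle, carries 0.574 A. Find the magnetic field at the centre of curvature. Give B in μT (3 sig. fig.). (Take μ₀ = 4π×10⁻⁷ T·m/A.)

The Biot–Savart field of a circular arc at its centre is B = μ₀Iφ/(4πR), with φ = 1.571 rad.
B = (4π×10⁻⁷ × 0.574 × 1.571) / (4π × 0.0754) = 1.20×10⁻⁶ T.

B ≈ 1.20 μT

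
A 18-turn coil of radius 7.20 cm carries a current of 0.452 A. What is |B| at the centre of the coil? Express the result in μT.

For an N-turn flat coil, B = Nμ₀I/(2R) with R = 0.072 m.
B = 18 × 3.94×10⁻⁶ T = 7.10×10⁻⁵ T.

B ≈ 71.0 μT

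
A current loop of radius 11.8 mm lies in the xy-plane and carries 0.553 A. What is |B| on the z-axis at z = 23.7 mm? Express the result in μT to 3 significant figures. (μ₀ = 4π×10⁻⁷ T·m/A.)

B ≈ 2.61 μT

On the axis of a circular loop, B = μ₀IR² / [2(R²+z²)^(3/2)].
R² + z² = (0.0118)² + (0.0237)² = 0.0007009 m², and (R²+z²)^(3/2) = 1.86×10⁻⁵ m³.
B = (4π×10⁻⁷ × 0.553 × 0.0001392) / (2 × 1.86×10⁻⁵) = 2.61×10⁻⁶ T.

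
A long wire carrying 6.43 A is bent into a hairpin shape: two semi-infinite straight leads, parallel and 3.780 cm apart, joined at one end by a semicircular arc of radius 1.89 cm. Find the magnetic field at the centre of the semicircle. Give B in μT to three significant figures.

The semicircular arc contributes B_arc = μ₀I·π/(4πR) = μ₀I/(4R) = 1.07×10⁻⁴ T.
Each semi-infinite lead is at perpendicular distance R = 0.0189 m from the centre, with the perpendicular foot at its near end, so it contributes μ₀I/(4πR); both point the same way, together 6.80×10⁻⁵ T.
Arc and leads all point the same direction: B = 1.07×10⁻⁴ + 6.80×10⁻⁵ = 1.75×10⁻⁴ T.

B ≈ 175 μT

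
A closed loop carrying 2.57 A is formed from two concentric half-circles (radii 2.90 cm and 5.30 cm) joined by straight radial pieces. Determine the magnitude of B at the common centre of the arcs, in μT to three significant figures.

The radial connectors point toward the centre, so dl × r̂ = 0 and they contribute nothing.
Each semicircle gives μ₀I/(4R): inner arc 2.78×10⁻⁵ T, outer arc 1.52×10⁻⁵ T.
The two arcs carry current in opposite angular senses, so their fields oppose: B = |2.78×10⁻⁵ − 1.52×10⁻⁵| = 1.26×10⁻⁵ T.

B ≈ 12.6 μT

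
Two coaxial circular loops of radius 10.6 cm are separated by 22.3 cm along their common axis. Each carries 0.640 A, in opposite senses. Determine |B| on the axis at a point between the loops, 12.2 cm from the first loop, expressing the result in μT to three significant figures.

Each loop contributes B = μ₀IR²/[2(R²+z²)^(3/2)] on the axis, with z measured from that loop.
Loop 1 (z = 0.122 m): B₁ = 1.07×10⁻⁶ T. Loop 2 (z = 0.101 m): B₂ = 1.44×10⁻⁶ T.
The fields oppose: B = |B₁ − B₂| = 3.69×10⁻⁷ T.

B ≈ 0.369 μT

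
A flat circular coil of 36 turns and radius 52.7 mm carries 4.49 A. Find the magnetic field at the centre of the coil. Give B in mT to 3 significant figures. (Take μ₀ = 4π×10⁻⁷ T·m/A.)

B ≈ 1.93 mT

For an N-turn flat coil, B = Nμ₀I/(2R) with R = 0.0527 m.
B = 36 × 5.35×10⁻⁵ T = 1.93×10⁻³ T.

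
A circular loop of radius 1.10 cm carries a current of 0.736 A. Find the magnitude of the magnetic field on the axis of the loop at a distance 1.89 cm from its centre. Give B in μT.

On the axis of a circular loop, B = μ₀IR² / [2(R²+z²)^(3/2)].
R² + z² = (0.011)² + (0.0189)² = 0.0004782 m², and (R²+z²)^(3/2) = 1.05×10⁻⁵ m³.
B = (4π×10⁻⁷ × 0.736 × 0.000121) / (2 × 1.05×10⁻⁵) = 5.35×10⁻⁶ T.

B ≈ 5.35 μT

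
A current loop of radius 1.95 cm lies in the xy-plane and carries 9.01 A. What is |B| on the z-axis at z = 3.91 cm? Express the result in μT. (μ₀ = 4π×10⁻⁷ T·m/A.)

B ≈ 25.8 μT

On the axis of a circular loop, B = μ₀IR² / [2(R²+z²)^(3/2)].
R² + z² = (0.0195)² + (0.0391)² = 0.001909 m², and (R²+z²)^(3/2) = 8.34×10⁻⁵ m³.
B = (4π×10⁻⁷ × 9.01 × 0.0003802) / (2 × 8.34×10⁻⁵) = 2.58×10⁻⁵ T.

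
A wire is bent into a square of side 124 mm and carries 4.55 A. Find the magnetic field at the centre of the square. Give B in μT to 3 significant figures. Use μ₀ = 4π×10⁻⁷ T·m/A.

B ≈ 41.5 μT

Each side is a finite straight segment at perpendicular distance d = a/(2 tan(π/4)) = 0.062 m from the centre, with end-angles ±π/4.
One side contributes B₁ = (μ₀I/4πd)·2 sin(π/4) = 1.04×10⁻⁵ T.
All 4 sides add in the same direction: B = 4 × 1.04×10⁻⁵ = 4.15×10⁻⁵ T.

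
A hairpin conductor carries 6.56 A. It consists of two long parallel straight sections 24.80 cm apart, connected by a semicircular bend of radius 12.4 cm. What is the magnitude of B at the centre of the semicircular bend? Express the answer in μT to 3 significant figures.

The semicircular arc contributes B_arc = μ₀I·π/(4πR) = μ₀I/(4R) = 1.66×10⁻⁵ T.
Each semi-infinite lead is at perpendicular distance R = 0.124 m from the centre, with the perpendicular foot at its near end, so it contributes μ₀I/(4πR); both point the same way, together 1.06×10⁻⁵ T.
Arc and leads all point the same direction: B = 1.66×10⁻⁵ + 1.06×10⁻⁵ = 2.72×10⁻⁵ T.

B ≈ 27.2 μT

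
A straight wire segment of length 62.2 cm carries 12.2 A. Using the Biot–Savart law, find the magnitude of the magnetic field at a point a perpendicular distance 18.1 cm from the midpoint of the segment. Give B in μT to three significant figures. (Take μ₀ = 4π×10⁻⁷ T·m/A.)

For a finite straight segment, B = (μ₀I/4πd)(sinθ₁ + sinθ₂), where θ₁, θ₂ are the angles from the perpendicular to each end.
The perpendicular from the point meets the wire at its midpoint, so each end is L/2 = 0.311 m away along the wire.
sinθ₁ = 0.311/√(0.311²+0.181²) = 0.8643; sinθ₂ = 0.311/√(0.311²+0.181²) = 0.8643.
B = (4π×10⁻⁷ × 12.2) / (4π × 0.181) × (0.8643 + 0.8643) = 1.17×10⁻⁵ T.

B ≈ 11.7 μT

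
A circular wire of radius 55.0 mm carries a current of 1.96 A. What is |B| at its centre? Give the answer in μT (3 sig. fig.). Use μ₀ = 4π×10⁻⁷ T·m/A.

At the centre of a circular loop the Biot–Savart law gives B = μ₀I/(2R).
B = (4π×10⁻⁷ × 1.96) / (2 × 0.055) = 2.24×10⁻⁵ T.

B ≈ 22.4 μT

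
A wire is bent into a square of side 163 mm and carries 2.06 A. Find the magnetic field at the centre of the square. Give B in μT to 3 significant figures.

Each side is a finite straight segment at perpendicular distance d = a/(2 tan(π/4)) = 0.0815 m from the centre, with end-angles ±π/4.
One side contributes B₁ = (μ₀I/4πd)·2 sin(π/4) = 3.57×10⁻⁶ T.
All 4 sides add in the same direction: B = 4 × 3.57×10⁻⁶ = 1.43×10⁻⁵ T.

B ≈ 14.3 μT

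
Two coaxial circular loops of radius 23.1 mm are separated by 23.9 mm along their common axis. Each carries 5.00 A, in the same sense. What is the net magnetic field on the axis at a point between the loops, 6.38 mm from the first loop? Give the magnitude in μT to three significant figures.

Each loop contributes B = μ₀IR²/[2(R²+z²)^(3/2)] on the axis, with z measured from that loop.
Loop 1 (z = 0.00638 m): B₁ = 1.22×10⁻⁴ T. Loop 2 (z = 0.01752 m): B₂ = 6.88×10⁻⁵ T.
The fields add: B = B₁ + B₂ = 1.91×10⁻⁴ T.

B ≈ 191 μT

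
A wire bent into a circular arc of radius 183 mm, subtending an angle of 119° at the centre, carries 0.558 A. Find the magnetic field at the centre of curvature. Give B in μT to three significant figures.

B ≈ 0.633 μT

The Biot–Savart field of a circular arc at its centre is B = μ₀Iφ/(4πR), with φ = 2.077 rad.
B = (4π×10⁻⁷ × 0.558 × 2.077) / (4π × 0.183) = 6.33×10⁻⁷ T.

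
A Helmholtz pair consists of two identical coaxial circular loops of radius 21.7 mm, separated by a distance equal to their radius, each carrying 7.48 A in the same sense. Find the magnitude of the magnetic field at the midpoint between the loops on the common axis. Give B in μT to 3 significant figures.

B ≈ 310 μT

Each loop contributes B = μ₀IR²/[2(R²+z²)^(3/2)] on the axis, with z measured from that loop.
Loop 1 (z = 0.01085 m): B₁ = 1.55×10⁻⁴ T. Loop 2 (z = 0.01085 m): B₂ = 1.55×10⁻⁴ T.
The fields add: B = B₁ + B₂ = 3.10×10⁻⁴ T.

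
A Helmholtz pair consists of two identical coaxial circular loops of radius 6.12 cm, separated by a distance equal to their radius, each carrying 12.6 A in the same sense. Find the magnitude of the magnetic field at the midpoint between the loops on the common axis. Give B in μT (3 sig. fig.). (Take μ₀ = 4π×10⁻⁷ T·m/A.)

Each loop contributes B = μ₀IR²/[2(R²+z²)^(3/2)] on the axis, with z measured from that loop.
Loop 1 (z = 0.0306 m): B₁ = 9.26×10⁻⁵ T. Loop 2 (z = 0.0306 m): B₂ = 9.26×10⁻⁵ T.
The fields add: B = B₁ + B₂ = 1.85×10⁻⁴ T.

B ≈ 185 μT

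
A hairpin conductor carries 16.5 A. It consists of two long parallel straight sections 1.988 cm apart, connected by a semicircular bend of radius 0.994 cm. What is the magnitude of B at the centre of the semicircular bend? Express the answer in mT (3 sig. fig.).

The semicircular arc contributes B_arc = μ₀I·π/(4πR) = μ₀I/(4R) = 5.21×10⁻⁴ T.
Each semi-infinite lead is at perpendicular distance R = 0.00994 m from the centre, with the perpendicular foot at its near end, so it contributes μ₀I/(4πR); both point the same way, together 3.32×10⁻⁴ T.
Arc and leads all point the same direction: B = 5.21×10⁻⁴ + 3.32×10⁻⁴ = 8.53×10⁻⁴ T.

B ≈ 0.853 mT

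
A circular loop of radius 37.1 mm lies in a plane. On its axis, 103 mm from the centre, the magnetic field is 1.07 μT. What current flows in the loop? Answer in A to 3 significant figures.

I ≈ 1.62 A

On the axis of a loop, B = μ₀IR²/[2(R²+z²)^(3/2)], so I = 2B(R²+z²)^(3/2)/(μ₀R²).
R² + z² = 0.001376 + 0.01061 = 0.01199 m²; raised to 3/2 gives 1.31×10⁻³ m³.
I = 2 × 1.07×10⁻⁶ × 1.31×10⁻³ / (1.26×10⁻⁶ × 0.001376) = 1.62 A.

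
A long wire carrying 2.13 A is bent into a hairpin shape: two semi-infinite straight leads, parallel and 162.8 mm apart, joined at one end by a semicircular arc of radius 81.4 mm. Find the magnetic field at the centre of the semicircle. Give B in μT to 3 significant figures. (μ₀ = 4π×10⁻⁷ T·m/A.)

B ≈ 13.5 μT

The semicircular arc contributes B_arc = μ₀I·π/(4πR) = μ₀I/(4R) = 8.22×10⁻⁶ T.
Each semi-infinite lead is at perpendicular distance R = 0.0814 m from the centre, with the perpendicular foot at its near end, so it contributes μ₀I/(4πR); both point the same way, together 5.23×10⁻⁶ T.
Arc and leads all point the same direction: B = 8.22×10⁻⁶ + 5.23×10⁻⁶ = 1.35×10⁻⁵ T.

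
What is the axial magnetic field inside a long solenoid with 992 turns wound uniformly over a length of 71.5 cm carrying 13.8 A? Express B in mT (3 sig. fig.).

Inside a long solenoid, B = μ₀nI with n = 1387 turns/m.
B = 4π×10⁻⁷ × 1387 × 13.8 = 2.41×10⁻² T.

B ≈ 24.1 mT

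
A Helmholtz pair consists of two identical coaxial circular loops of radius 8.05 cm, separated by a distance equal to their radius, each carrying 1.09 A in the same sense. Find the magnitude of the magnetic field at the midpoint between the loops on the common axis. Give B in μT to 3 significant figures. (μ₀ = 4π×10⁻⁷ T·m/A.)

Each loop contributes B = μ₀IR²/[2(R²+z²)^(3/2)] on the axis, with z measured from that loop.
Loop 1 (z = 0.04025 m): B₁ = 6.09×10⁻⁶ T. Loop 2 (z = 0.04025 m): B₂ = 6.09×10⁻⁶ T.
The fields add: B = B₁ + B₂ = 1.22×10⁻⁵ T.

B ≈ 12.2 μT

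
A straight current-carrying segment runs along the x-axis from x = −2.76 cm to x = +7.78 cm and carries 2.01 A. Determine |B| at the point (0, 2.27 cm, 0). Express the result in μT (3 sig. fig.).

For a finite straight segment, B = (μ₀I/4πd)(sinθ₁ + sinθ₂), where θ₁, θ₂ are the angles from the perpendicular to each end.
The perpendicular distance is d = 0.0227 m; the end-offsets along the wire are a = 0.0276 m and b = 0.0778 m.
sinθ₁ = 0.0276/√(0.0276²+0.0227²) = 0.7723; sinθ₂ = 0.0778/√(0.0778²+0.0227²) = 0.9600.
B = (4π×10⁻⁷ × 2.01) / (4π × 0.0227) × (0.7723 + 0.9600) = 1.53×10⁻⁵ T.

B ≈ 15.3 μT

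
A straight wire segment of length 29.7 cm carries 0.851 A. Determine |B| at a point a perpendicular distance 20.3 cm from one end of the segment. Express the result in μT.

B ≈ 0.346 μT

For a finite straight segment, B = (μ₀I/4πd)(sinθ₁ + sinθ₂), where θ₁, θ₂ are the angles from the perpendicular to each end.
The perpendicular foot is at one end, so the two end-offsets along the wire are 0 and L = 0.297 m.
sinθ₁ = 0/√(0²+0.203²) = 0.0000; sinθ₂ = 0.297/√(0.297²+0.203²) = 0.8256.
B = (4π×10⁻⁷ × 0.851) / (4π × 0.203) × (0.0000 + 0.8256) = 3.46×10⁻⁷ T.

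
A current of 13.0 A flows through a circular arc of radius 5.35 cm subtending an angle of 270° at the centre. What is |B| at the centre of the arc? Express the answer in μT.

The Biot–Savart field of a circular arc at its centre is B = μ₀Iφ/(4πR), with φ = 4.712 rad.
B = (4π×10⁻⁷ × 13.0 × 4.712) / (4π × 0.0535) = 1.15×10⁻⁴ T.

B ≈ 115 μT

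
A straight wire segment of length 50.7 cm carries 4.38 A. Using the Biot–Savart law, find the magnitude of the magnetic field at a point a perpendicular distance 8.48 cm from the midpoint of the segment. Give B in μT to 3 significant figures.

B ≈ 9.80 μT

For a finite straight segment, B = (μ₀I/4πd)(sinθ₁ + sinθ₂), where θ₁, θ₂ are the angles from the perpendicular to each end.
The perpendicular from the point meets the wire at its midpoint, so each end is L/2 = 0.2535 m away along the wire.
sinθ₁ = 0.2535/√(0.2535²+0.0848²) = 0.9483; sinθ₂ = 0.2535/√(0.2535²+0.0848²) = 0.9483.
B = (4π×10⁻⁷ × 4.38) / (4π × 0.0848) × (0.9483 + 0.9483) = 9.80×10⁻⁶ T.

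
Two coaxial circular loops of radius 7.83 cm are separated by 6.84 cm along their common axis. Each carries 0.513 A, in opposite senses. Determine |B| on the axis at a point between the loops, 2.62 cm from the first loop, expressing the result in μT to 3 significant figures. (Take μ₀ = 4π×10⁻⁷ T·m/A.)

B ≈ 0.703 μT

Each loop contributes B = μ₀IR²/[2(R²+z²)^(3/2)] on the axis, with z measured from that loop.
Loop 1 (z = 0.0262 m): B₁ = 3.51×10⁻⁶ T. Loop 2 (z = 0.0422 m): B₂ = 2.81×10⁻⁶ T.
The fields oppose: B = |B₁ − B₂| = 7.03×10⁻⁷ T.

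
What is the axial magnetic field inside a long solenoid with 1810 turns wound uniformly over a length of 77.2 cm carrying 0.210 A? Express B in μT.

Inside a long solenoid, B = μ₀nI with n = 2345 turns/m.
B = 4π×10⁻⁷ × 2345 × 0.210 = 6.19×10⁻⁴ T.

B ≈ 619 μT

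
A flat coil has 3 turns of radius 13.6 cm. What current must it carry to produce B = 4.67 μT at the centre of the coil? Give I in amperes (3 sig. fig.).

I ≈ 0.337 A

For an N-turn coil, B = Nμ₀I/(2R) with R = 0.136 m, so I = 2RB/(Nμ₀) = 2 × 0.136 × 4.67×10⁻⁶ / (3 × 4π×10⁻⁷) = 0.337 A.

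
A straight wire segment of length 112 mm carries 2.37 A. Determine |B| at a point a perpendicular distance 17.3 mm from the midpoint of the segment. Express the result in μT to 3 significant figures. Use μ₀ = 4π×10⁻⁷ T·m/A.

B ≈ 26.2 μT

For a finite straight segment, B = (μ₀I/4πd)(sinθ₁ + sinθ₂), where θ₁, θ₂ are the angles from the perpendicular to each end.
The perpendicular from the point meets the wire at its midpoint, so each end is L/2 = 0.056 m away along the wire.
sinθ₁ = 0.056/√(0.056²+0.0173²) = 0.9554; sinθ₂ = 0.056/√(0.056²+0.0173²) = 0.9554.
B = (4π×10⁻⁷ × 2.37) / (4π × 0.0173) × (0.9554 + 0.9554) = 2.62×10⁻⁵ T.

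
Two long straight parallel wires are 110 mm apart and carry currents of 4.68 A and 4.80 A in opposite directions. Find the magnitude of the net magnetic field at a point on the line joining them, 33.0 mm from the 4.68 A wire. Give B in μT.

B ≈ 40.8 μT

Each long wire gives B = μ₀I/(2πd). Distances are d₁ = 0.033 m and d₂ = 0.077 m.
B₁ = 2.84×10⁻⁵ T, B₂ = 1.25×10⁻⁵ T.
Between antiparallel currents both contributions point the same way, so they add. B = B₁ + B₂ = 2.84×10⁻⁵ + 1.25×10⁻⁵ = 4.08×10⁻⁵ T.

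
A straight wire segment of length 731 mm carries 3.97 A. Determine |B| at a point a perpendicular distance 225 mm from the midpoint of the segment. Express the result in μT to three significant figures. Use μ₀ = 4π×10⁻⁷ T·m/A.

B ≈ 3.01 μT

For a finite straight segment, B = (μ₀I/4πd)(sinθ₁ + sinθ₂), where θ₁, θ₂ are the angles from the perpendicular to each end.
The perpendicular from the point meets the wire at its midpoint, so each end is L/2 = 0.3655 m away along the wire.
sinθ₁ = 0.3655/√(0.3655²+0.225²) = 0.8516; sinθ₂ = 0.3655/√(0.3655²+0.225²) = 0.8516.
B = (4π×10⁻⁷ × 3.97) / (4π × 0.225) × (0.8516 + 0.8516) = 3.01×10⁻⁶ T.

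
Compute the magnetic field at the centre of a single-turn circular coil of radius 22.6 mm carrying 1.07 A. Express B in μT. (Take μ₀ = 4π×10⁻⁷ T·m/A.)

B ≈ 29.7 μT

At the centre of a circular loop the Biot–Savart law gives B = μ₀I/(2R).
B = (4π×10⁻⁷ × 1.07) / (2 × 0.0226) = 2.97×10⁻⁵ T.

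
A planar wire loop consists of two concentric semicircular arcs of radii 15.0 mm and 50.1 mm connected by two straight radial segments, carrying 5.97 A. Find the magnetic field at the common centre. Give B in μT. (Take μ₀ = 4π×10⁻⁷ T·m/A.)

The radial connectors point toward the centre, so dl × r̂ = 0 and they contribute nothing.
Each semicircle gives μ₀I/(4R): inner arc 1.25×10⁻⁴ T, outer arc 3.74×10⁻⁵ T.
The two arcs carry current in opposite angular senses, so their fields oppose: B = |1.25×10⁻⁴ − 3.74×10⁻⁵| = 8.76×10⁻⁵ T.

B ≈ 87.6 μT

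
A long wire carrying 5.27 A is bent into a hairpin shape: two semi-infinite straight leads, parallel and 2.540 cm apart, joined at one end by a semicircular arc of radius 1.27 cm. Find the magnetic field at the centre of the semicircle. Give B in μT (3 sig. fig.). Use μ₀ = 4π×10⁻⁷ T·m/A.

The semicircular arc contributes B_arc = μ₀I·π/(4πR) = μ₀I/(4R) = 1.30×10⁻⁴ T.
Each semi-infinite lead is at perpendicular distance R = 0.0127 m from the centre, with the perpendicular foot at its near end, so it contributes μ₀I/(4πR); both point the same way, together 8.30×10⁻⁵ T.
Arc and leads all point the same direction: B = 1.30×10⁻⁴ + 8.30×10⁻⁵ = 2.13×10⁻⁴ T.

B ≈ 213 μT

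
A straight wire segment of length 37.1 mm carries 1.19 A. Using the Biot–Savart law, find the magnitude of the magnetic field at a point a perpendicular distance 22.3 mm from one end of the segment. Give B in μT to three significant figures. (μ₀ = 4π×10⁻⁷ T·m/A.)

B ≈ 4.57 μT

For a finite straight segment, B = (μ₀I/4πd)(sinθ₁ + sinθ₂), where θ₁, θ₂ are the angles from the perpendicular to each end.
The perpendicular foot is at one end, so the two end-offsets along the wire are 0 and L = 0.0371 m.
sinθ₁ = 0/√(0²+0.0223²) = 0.0000; sinθ₂ = 0.0371/√(0.0371²+0.0223²) = 0.8571.
B = (4π×10⁻⁷ × 1.19) / (4π × 0.0223) × (0.0000 + 0.8571) = 4.57×10⁻⁶ T.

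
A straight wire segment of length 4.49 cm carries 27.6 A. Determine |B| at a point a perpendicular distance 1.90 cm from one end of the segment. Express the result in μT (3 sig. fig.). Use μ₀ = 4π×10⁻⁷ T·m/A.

For a finite straight segment, B = (μ₀I/4πd)(sinθ₁ + sinθ₂), where θ₁, θ₂ are the angles from the perpendicular to each end.
The perpendicular foot is at one end, so the two end-offsets along the wire are 0 and L = 0.0449 m.
sinθ₁ = 0/√(0²+0.019²) = 0.0000; sinθ₂ = 0.0449/√(0.0449²+0.019²) = 0.9209.
B = (4π×10⁻⁷ × 27.6) / (4π × 0.019) × (0.0000 + 0.9209) = 1.34×10⁻⁴ T.

B ≈ 134 μT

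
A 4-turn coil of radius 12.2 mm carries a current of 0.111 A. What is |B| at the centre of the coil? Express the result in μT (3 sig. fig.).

For an N-turn flat coil, B = Nμ₀I/(2R) with R = 0.0122 m.
B = 4 × 5.72×10⁻⁶ T = 2.29×10⁻⁵ T.

B ≈ 22.9 μT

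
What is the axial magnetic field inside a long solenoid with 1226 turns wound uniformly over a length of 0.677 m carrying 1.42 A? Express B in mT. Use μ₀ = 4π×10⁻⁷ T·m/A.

B ≈ 3.23 mT

Inside a long solenoid, B = μ₀nI with n = 1811 turns/m.
B = 4π×10⁻⁷ × 1811 × 1.42 = 3.23×10⁻³ T.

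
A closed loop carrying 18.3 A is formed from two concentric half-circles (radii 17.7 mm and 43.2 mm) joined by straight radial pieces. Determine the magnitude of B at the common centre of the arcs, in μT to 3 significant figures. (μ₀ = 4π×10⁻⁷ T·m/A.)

The radial connectors point toward the centre, so dl × r̂ = 0 and they contribute nothing.
Each semicircle gives μ₀I/(4R): inner arc 3.25×10⁻⁴ T, outer arc 1.33×10⁻⁴ T.
The two arcs carry current in opposite angular senses, so their fields oppose: B = |3.25×10⁻⁴ − 1.33×10⁻⁴| = 1.92×10⁻⁴ T.

B ≈ 192 μT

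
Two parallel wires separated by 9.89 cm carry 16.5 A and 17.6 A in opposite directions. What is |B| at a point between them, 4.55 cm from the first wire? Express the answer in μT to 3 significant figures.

Each long wire gives B = μ₀I/(2πd). Distances are d₁ = 0.0455 m and d₂ = 0.0534 m.
B₁ = 7.25×10⁻⁵ T, B₂ = 6.59×10⁻⁵ T.
Between antiparallel currents both contributions point the same way, so they add. B = B₁ + B₂ = 7.25×10⁻⁵ + 6.59×10⁻⁵ = 1.38×10⁻⁴ T.

B ≈ 138 μT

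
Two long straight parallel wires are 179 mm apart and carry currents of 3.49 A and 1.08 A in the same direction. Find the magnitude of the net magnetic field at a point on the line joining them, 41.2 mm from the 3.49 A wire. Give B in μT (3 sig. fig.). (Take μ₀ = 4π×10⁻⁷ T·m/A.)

Each long wire gives B = μ₀I/(2πd). Distances are d₁ = 0.0412 m and d₂ = 0.1378 m.
B₁ = 1.69×10⁻⁵ T, B₂ = 1.57×10⁻⁶ T.
Between parallel currents the two contributions point in opposite directions, so they subtract. B = |B₁ − B₂| = |1.69×10⁻⁵ − 1.57×10⁻⁶| = 1.54×10⁻⁵ T.

B ≈ 15.4 μT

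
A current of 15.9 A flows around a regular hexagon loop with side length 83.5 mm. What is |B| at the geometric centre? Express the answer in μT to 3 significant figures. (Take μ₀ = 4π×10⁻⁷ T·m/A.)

Each side is a finite straight segment at perpendicular distance d = a/(2 tan(π/6)) = 0.07231 m from the centre, with end-angles ±π/6.
One side contributes B₁ = (μ₀I/4πd)·2 sin(π/6) = 2.20×10⁻⁵ T.
All 6 sides add in the same direction: B = 6 × 2.20×10⁻⁵ = 1.32×10⁻⁴ T.

B ≈ 132 μT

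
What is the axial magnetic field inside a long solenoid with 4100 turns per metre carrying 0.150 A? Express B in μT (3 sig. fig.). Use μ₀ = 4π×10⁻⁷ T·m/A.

Inside a long solenoid, B = μ₀nI with n = 4100 turns/m.
B = 4π×10⁻⁷ × 4100 × 0.150 = 7.73×10⁻⁴ T.

B ≈ 773 μT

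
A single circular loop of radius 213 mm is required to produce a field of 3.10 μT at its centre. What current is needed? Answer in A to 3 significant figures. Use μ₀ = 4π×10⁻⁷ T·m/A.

I ≈ 1.05 A

At the centre of a circular loop B = μ₀I/(2R), so I = 2RB/μ₀.
With R = 0.213 m, I = 2 × 0.213 × 3.10×10⁻⁶ / (4π×10⁻⁷) = 1.05 A.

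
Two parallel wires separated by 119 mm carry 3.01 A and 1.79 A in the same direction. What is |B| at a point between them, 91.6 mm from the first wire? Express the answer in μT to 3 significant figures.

B ≈ 6.49 μT

Each long wire gives B = μ₀I/(2πd). Distances are d₁ = 0.0916 m and d₂ = 0.0274 m.
B₁ = 6.57×10⁻⁶ T, B₂ = 1.31×10⁻⁵ T.
Between parallel currents the two contributions point in opposite directions, so they subtract. B = |B₁ − B₂| = |6.57×10⁻⁶ − 1.31×10⁻⁵| = 6.49×10⁻⁶ T.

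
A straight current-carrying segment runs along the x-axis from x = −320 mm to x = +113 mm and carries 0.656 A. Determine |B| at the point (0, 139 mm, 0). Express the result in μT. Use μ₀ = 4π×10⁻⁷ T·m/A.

For a finite straight segment, B = (μ₀I/4πd)(sinθ₁ + sinθ₂), where θ₁, θ₂ are the angles from the perpendicular to each end.
The perpendicular distance is d = 0.139 m; the end-offsets along the wire are a = 0.32 m and b = 0.113 m.
sinθ₁ = 0.32/√(0.32²+0.139²) = 0.9172; sinθ₂ = 0.113/√(0.113²+0.139²) = 0.6308.
B = (4π×10⁻⁷ × 0.656) / (4π × 0.139) × (0.9172 + 0.6308) = 7.31×10⁻⁷ T.

B ≈ 0.731 μT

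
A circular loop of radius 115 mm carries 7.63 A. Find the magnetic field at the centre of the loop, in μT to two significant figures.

B ≈ 42 μT

At the centre of a circular loop the Biot–Savart law gives B = μ₀I/(2R).
B = (4π×10⁻⁷ × 7.63) / (2 × 0.115) = 4.17×10⁻⁵ T.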